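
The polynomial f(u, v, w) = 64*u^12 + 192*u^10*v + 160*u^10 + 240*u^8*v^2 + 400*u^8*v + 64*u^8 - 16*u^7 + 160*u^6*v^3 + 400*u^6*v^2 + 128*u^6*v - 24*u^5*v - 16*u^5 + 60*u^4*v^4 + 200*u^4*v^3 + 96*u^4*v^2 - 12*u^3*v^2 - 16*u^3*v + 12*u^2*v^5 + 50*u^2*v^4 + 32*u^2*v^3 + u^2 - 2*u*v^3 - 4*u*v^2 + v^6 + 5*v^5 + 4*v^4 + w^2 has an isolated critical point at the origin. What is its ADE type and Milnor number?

Type A_4, Milnor number mu = 4.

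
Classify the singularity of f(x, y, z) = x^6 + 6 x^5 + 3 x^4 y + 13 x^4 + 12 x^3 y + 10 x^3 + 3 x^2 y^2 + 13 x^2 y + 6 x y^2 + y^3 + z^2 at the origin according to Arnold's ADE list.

D4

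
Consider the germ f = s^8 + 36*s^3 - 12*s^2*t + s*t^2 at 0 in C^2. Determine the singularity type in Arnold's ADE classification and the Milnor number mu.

Type D9, Milnor number mu = 9.

The Hessian of f at 0 has rank 0. Corank 2; j^3 = s*(6*s - t)^2 has shape L^2 M (L != M), so D-series; mu = 9 gives D_9.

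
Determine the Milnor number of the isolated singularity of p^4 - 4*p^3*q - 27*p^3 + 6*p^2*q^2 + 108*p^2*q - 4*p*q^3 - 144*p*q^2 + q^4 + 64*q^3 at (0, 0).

The Hessian of f at 0 has rank 0. Corank 2; j^3 = -(3*p - 4*q)^3 is a perfect cube, so E-series; the 4-jet and mu = 6 give E_6.

6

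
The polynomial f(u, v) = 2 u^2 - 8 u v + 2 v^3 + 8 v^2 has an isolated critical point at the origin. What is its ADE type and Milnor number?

Type A_2, Milnor number mu = 2.

The Hessian of f at 0 is [[4, -8], [-8, 16]] with rank 1, so corank 1. A Groebner basis of the Jacobian ideal J(f) in C{u,v} is {v^2, u - 2*v}; counting standard monomials gives mu = 2. Corank 1: A-series; mu = 2 gives A_2.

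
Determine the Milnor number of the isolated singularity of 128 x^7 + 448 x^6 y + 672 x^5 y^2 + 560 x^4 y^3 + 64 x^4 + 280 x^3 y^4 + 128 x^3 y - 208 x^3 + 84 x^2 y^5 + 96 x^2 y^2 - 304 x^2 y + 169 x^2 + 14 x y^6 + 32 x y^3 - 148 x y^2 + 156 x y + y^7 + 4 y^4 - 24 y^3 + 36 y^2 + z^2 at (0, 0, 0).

The Hessian of f at 0 is [[338, 156, 0], [156, 72, 0], [0, 0, 2]] with rank 2, so corank 1. A Groebner basis of the Jacobian ideal J(f) in C{x,y,z} is {-2599051*x*y/12 + 313742585*x/96 + y^4 + 169*y^3/3 - 4941053*y^2/48 + 24134045*y/16, x*y^2 - 169*x*y/3 + 28561*x/48 + 19*y^3/39 - 637*y^2/24 + 2197*y/8, x^2 + x*y - 13*x/8 + y^2/4 - 3*y/4, z}; counting standard monomials gives mu = 6. Corank 1: A-series; mu = 6 gives A_6.

6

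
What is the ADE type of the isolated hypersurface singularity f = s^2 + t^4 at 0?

A3

The Hessian of f at 0 has rank 1. Corank 1: A-series; mu = 3 gives A_3.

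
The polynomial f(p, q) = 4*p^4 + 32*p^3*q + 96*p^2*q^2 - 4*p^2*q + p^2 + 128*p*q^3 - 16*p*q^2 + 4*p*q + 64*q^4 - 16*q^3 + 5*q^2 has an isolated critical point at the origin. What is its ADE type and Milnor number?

Type A_1, Milnor number mu = 1.

The Hessian of f at 0 is [[2, 4], [4, 10]] with rank 2, so corank 0. A Groebner basis of the Jacobian ideal J(f) in C{p,q} is {p, q}; counting standard monomials gives mu = 1. Corank 0: nondegenerate Morse point, so A_1.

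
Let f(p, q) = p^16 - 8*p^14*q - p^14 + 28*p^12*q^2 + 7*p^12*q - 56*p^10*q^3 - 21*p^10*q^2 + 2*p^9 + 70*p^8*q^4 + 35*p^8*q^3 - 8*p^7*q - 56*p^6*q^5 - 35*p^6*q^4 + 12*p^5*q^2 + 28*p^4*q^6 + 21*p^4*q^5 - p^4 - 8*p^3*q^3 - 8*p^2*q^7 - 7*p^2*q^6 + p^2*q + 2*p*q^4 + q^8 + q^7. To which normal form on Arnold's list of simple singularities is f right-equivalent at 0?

D_{9}

The Hessian of f at 0 is [[0, 0], [0, 0]] with rank 0, so corank 2. A Groebner basis of the Jacobian ideal J(f) in C{p,q} is {p^2*q^2, 8*p^2*q + p^2 + p*q^3, p*q + q^4, p^3}; counting standard monomials gives mu = 9. Corank 2; j^3 = p^2*q has shape L^2 M (L != M), so D-series; mu = 9 gives D_9.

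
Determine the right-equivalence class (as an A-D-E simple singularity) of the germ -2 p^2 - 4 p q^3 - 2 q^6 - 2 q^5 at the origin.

A_{4}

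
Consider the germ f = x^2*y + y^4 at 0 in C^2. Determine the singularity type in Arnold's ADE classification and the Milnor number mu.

Type D5, Milnor number mu = 5.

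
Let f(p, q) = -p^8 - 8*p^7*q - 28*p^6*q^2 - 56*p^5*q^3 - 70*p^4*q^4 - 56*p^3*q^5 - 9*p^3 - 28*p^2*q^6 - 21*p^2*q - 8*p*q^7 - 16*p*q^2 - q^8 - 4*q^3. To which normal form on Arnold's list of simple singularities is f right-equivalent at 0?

D_9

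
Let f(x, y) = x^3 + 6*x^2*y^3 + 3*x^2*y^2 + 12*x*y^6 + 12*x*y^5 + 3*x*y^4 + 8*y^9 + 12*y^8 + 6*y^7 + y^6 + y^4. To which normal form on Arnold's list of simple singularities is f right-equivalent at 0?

E6

The Hessian of f at 0 is [[0, 0], [0, 0]] with rank 0, so corank 2. A Groebner basis of the Jacobian ideal J(f) in C{x,y} is {x^3, x^2*y, x^2/2 + x*y^2, y^3}; counting standard monomials gives mu = 6. Corank 2; j^3 = x^3 is a perfect cube, so E-series; the 4-jet and mu = 6 give E_6.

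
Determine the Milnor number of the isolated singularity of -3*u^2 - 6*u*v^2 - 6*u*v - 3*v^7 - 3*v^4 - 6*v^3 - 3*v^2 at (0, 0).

The Hessian of f at 0 is [[-6, -6], [-6, -6]] with rank 1, so corank 1. A Groebner basis of the Jacobian ideal J(f) in C{u,v} is {u^3 + 3*u^2*v - 3*u^2 - 4*u*v + u + v, u + v^2 + v}; counting standard monomials gives mu = 6. Corank 1: A-series; mu = 6 gives A_6.

6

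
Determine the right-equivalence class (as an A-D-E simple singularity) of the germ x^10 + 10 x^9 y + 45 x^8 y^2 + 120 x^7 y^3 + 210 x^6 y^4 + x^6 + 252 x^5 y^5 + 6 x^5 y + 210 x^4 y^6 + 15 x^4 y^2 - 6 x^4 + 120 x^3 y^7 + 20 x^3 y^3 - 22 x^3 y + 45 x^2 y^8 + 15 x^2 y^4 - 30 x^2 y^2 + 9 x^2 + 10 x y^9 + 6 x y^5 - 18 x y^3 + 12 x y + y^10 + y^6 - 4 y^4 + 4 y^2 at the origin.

The Hessian of f at 0 is [[18, 12], [12, 8]] with rank 1, so corank 1. A Groebner basis of the Jacobian ideal J(f) in C{x,y} is {-324*x*y^2 + 2187*x + y^5 - 243*y^3 + 1458*y, 81*x^2/2 + x*y^3 + 81*x*y/2 + 5*y^4/6 + 9*y^2, x^3 - 2*x*y^2 + 6*x - 10*y^3/9 + 4*y, x^2*y + 5*x*y^2/3 - 3*x + 19*y^3/27 - 2*y}; counting standard monomials gives mu = 9. Corank 1: A-series; mu = 9 gives A_9.

A_9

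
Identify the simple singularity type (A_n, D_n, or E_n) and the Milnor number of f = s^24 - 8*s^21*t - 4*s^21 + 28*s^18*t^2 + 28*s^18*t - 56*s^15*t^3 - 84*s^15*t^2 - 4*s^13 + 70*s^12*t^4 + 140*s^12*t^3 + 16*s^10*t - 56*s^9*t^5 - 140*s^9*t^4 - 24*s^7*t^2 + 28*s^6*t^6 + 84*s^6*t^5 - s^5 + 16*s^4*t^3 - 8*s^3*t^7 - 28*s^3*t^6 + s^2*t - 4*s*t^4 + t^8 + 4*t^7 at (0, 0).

Type D9, Milnor number mu = 9.

The Hessian of f at 0 is [[0, 0], [0, 0]] with rank 0, so corank 2. A Groebner basis of the Jacobian ideal J(f) in C{s,t} is {s^2*t^2, -s^2*t - s^2/2 + s*t^3, -s*t/2 + t^4, s^3}; counting standard monomials gives mu = 9. Corank 2; j^3 = s^2*t has shape L^2 M (L != M), so D-series; mu = 9 gives D_9.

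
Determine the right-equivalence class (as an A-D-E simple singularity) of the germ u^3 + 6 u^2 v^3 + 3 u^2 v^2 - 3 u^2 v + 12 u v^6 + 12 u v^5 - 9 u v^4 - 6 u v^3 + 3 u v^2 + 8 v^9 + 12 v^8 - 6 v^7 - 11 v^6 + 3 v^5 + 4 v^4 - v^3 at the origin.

The Hessian of f at 0 has rank 0. Corank 2; j^3 = (u - v)^3 is a perfect cube, so E-series; the 4-jet and mu = 6 give E_6.

E6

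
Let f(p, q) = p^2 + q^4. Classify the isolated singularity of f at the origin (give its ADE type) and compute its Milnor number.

Type A3, Milnor number mu = 3.

The Hessian of f at 0 is [[2, 0], [0, 0]] with rank 1, so corank 1. A Groebner basis of the Jacobian ideal J(f) in C{p,q} is {q^3, p}; counting standard monomials gives mu = 3. Corank 1: A-series; mu = 3 gives A_3.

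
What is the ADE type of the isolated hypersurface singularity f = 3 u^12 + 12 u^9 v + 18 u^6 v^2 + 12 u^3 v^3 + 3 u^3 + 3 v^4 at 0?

The Hessian of f at 0 is [[0, 0], [0, 0]] with rank 0, so corank 2. A Groebner basis of the Jacobian ideal J(f) in C{u,v} is {v^3, u^2}; counting standard monomials gives mu = 6. Corank 2; j^3 = 3*u^3 is a perfect cube, so E-series; the 4-jet and mu = 6 give E_6.

E_6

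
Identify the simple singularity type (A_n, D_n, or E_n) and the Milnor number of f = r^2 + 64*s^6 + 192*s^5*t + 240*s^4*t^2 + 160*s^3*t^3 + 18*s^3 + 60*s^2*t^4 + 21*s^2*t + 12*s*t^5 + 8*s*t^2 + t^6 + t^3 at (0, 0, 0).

The Hessian of f at 0 is [[0, 0, 0], [0, 0, 0], [0, 0, 2]] with rank 1, so corank 2. A Groebner basis of the Jacobian ideal J(f) in C{s,t,r} is {-243*s*t/4 + t^5 - 81*t^2/4, s*t^2 + t^3/3, s^2 + 5*s*t/6 + t^2/6, r}; counting standard monomials gives mu = 7. Corank 2; j^3 = (2*s + t)*(3*s + t)^2 has shape L^2 M (L != M), so D-series; mu = 7 gives D_7.

Type D_7, Milnor number mu = 7.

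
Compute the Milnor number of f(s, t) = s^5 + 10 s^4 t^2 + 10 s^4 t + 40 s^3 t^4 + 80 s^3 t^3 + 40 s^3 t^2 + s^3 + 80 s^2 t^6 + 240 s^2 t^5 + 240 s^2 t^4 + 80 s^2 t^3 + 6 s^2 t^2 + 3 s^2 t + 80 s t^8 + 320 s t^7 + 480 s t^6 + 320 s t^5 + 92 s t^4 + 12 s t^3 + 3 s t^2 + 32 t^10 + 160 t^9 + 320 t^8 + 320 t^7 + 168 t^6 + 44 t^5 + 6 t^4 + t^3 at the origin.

The Hessian of f at 0 is [[0, 0], [0, 0]] with rank 0, so corank 2. A Groebner basis of the Jacobian ideal J(f) in C{s,t} is {-5*s^2/16 + s*t^3 - 5*s*t^2/4 - 5*s*t/8 - 5*t^3/4 - 5*t^2/16, s^2/4 + s*t^2 + s*t/2 + t^4 + t^3 + t^2/4, s^3 - 3*s^2/4 - 6*s*t^2 - 3*s*t/2 - 5*t^3 - 3*t^2/4, s^2*t + s^2/4 + 3*s*t^2 + s*t/2 + 2*t^3 + t^2/4}; counting standard monomials gives mu = 8. Corank 2; j^3 = (s + t)^3 is a perfect cube, so E-series; the 5-jet and mu = 8 give E_8.

8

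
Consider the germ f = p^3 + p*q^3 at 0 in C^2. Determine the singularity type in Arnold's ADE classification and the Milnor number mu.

Type E_7, Milnor number mu = 7.

The Hessian of f at 0 is [[0, 0], [0, 0]] with rank 0, so corank 2. A Groebner basis of the Jacobian ideal J(f) in C{p,q} is {p^3, p*q^2, 3*p^2 + q^3}; counting standard monomials gives mu = 7. Corank 2; j^3 = p^3 is a perfect cube, so E-series; the 4-jet and mu = 7 give E_7.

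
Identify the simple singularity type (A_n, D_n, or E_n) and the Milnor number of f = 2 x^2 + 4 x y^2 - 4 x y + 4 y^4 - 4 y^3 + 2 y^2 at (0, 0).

Type A_{3}, Milnor number mu = 3.

The Hessian of f at 0 has rank 1. Corank 1: A-series; mu = 3 gives A_3.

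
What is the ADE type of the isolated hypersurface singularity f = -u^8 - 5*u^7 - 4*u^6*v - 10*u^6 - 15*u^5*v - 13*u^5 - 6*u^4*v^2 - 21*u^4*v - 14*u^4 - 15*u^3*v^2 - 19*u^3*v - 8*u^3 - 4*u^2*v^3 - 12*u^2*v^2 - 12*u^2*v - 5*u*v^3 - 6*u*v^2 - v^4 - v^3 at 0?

E_{7}

The Hessian of f at 0 has rank 0. Corank 2; j^3 = -(2*u + v)^3 is a perfect cube, so E-series; the 4-jet and mu = 7 give E_7.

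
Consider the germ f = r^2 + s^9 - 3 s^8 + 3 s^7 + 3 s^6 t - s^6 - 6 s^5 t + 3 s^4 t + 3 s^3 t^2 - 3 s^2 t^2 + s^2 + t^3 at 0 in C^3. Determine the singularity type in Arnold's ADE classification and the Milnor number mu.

Type A_{2}, Milnor number mu = 2.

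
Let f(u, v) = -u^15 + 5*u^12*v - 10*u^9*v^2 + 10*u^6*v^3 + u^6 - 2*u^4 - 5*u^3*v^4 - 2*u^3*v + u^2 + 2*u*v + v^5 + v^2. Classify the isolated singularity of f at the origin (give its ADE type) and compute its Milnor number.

The Hessian of f at 0 is [[2, 2], [2, 2]] with rank 1, so corank 1. A Groebner basis of the Jacobian ideal J(f) in C{u,v} is {u + v^3 + v, u^2 - v^2, u*v + v^2}; counting standard monomials gives mu = 4. Corank 1: A-series; mu = 4 gives A_4.

Type A_{4}, Milnor number mu = 4.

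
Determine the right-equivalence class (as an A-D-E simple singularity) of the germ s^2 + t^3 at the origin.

A_{2}

The Hessian of f at 0 is [[2, 0], [0, 0]] with rank 1, so corank 1. A Groebner basis of the Jacobian ideal J(f) in C{s,t} is {t^2, s}; counting standard monomials gives mu = 2. Corank 1: A-series; mu = 2 gives A_2.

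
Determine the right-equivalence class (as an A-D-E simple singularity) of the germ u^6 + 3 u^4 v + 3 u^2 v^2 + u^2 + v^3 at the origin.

A2

The Hessian of f at 0 is [[2, 0], [0, 0]] with rank 1, so corank 1. A Groebner basis of the Jacobian ideal J(f) in C{u,v} is {v^2, u}; counting standard monomials gives mu = 2. Corank 1: A-series; mu = 2 gives A_2.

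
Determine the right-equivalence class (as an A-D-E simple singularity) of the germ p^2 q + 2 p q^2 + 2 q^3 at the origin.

D_{4}

The Hessian of f at 0 has rank 0. Corank 2; j^3 = q*(p^2 + 2*p*q + 2*q^2) splits into three distinct lines over C (the quadratic factor has nonzero discriminant), so D_4.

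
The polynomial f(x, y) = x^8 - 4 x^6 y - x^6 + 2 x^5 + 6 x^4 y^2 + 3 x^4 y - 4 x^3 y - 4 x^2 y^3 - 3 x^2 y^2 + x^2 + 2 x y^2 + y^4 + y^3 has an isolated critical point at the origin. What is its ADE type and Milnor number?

The Hessian of f at 0 is [[2, 0], [0, 0]] with rank 1, so corank 1. A Groebner basis of the Jacobian ideal J(f) in C{x,y} is {y^2, x}; counting standard monomials gives mu = 2. Corank 1: A-series; mu = 2 gives A_2.

Type A2, Milnor number mu = 2.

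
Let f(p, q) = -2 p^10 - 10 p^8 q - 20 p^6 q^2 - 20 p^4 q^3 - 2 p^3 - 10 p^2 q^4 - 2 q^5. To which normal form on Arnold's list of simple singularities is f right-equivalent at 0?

The Hessian of f at 0 is [[0, 0], [0, 0]] with rank 0, so corank 2. A Groebner basis of the Jacobian ideal J(f) in C{p,q} is {q^4, p^2}; counting standard monomials gives mu = 8. Corank 2; j^3 = -2*p^3 is a perfect cube, so E-series; the 5-jet and mu = 8 give E_8.

E_{8}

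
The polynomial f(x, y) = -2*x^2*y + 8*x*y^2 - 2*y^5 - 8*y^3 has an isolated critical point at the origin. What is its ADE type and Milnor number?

Type D6, Milnor number mu = 6.

The Hessian of f at 0 is [[0, 0], [0, 0]] with rank 0, so corank 2. A Groebner basis of the Jacobian ideal J(f) in C{x,y} is {x^2/5 + y^4 - 4*y^2/5, x^3 - 8*y^3, x*y - 2*y^2}; counting standard monomials gives mu = 6. Corank 2; j^3 = -2*y*(x - 2*y)^2 has shape L^2 M (L != M), so D-series; mu = 6 gives D_6.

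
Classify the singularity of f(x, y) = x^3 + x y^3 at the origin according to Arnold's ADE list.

The Hessian of f at 0 has rank 0. Corank 2; j^3 = x^3 is a perfect cube, so E-series; the 4-jet and mu = 7 give E_7.

E_7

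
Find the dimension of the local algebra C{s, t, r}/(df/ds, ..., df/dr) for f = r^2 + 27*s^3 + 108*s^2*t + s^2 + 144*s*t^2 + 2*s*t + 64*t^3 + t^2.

2

The Hessian of f at 0 has rank 2. Corank 1: A-series; mu = 2 gives A_2.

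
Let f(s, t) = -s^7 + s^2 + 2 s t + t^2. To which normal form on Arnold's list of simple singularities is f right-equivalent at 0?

The Hessian of f at 0 has rank 1. Corank 1: A-series; mu = 6 gives A_6.

A6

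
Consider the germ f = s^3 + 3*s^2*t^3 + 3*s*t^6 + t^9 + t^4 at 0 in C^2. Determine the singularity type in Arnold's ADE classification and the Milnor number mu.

Type E_6, Milnor number mu = 6.

The Hessian of f at 0 is [[0, 0], [0, 0]] with rank 0, so corank 2. A Groebner basis of the Jacobian ideal J(f) in C{s,t} is {t^3, s^2}; counting standard monomials gives mu = 6. Corank 2; j^3 = s^3 is a perfect cube, so E-series; the 4-jet and mu = 6 give E_6.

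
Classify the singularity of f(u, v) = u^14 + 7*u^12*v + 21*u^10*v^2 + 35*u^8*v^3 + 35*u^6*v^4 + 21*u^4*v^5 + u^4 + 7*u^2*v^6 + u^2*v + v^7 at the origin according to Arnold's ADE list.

D_8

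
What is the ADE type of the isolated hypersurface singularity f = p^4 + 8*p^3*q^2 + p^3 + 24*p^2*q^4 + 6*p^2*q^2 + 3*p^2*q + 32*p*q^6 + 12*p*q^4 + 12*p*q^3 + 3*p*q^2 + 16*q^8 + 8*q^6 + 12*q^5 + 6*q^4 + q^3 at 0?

The Hessian of f at 0 is [[0, 0], [0, 0]] with rank 0, so corank 2. A Groebner basis of the Jacobian ideal J(f) in C{p,q} is {p^3, p^2*q + p^2/4 + p*q/2 + q^2/4, -p^2/2 + p*q^2 - p*q - q^2/2, 3*p^2/4 + 3*p*q/2 + q^3 + 3*q^2/4}; counting standard monomials gives mu = 6. Corank 2; j^3 = (p + q)^3 is a perfect cube, so E-series; the 4-jet and mu = 6 give E_6.

E_{6}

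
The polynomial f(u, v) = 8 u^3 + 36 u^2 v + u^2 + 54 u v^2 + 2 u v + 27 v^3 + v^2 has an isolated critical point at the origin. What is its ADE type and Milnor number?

The Hessian of f at 0 is [[2, 2], [2, 2]] with rank 1, so corank 1. A Groebner basis of the Jacobian ideal J(f) in C{u,v} is {v^2, u + v}; counting standard monomials gives mu = 2. Corank 1: A-series; mu = 2 gives A_2.

Type A_{2}, Milnor number mu = 2.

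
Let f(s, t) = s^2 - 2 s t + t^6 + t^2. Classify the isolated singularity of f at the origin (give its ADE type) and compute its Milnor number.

Type A_5, Milnor number mu = 5.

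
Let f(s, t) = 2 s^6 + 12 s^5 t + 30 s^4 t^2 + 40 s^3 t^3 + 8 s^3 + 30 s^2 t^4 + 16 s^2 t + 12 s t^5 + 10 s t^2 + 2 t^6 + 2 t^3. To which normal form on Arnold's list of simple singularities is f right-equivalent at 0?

D_{7}

The Hessian of f at 0 is [[0, 0], [0, 0]] with rank 0, so corank 2. A Groebner basis of the Jacobian ideal J(f) in C{s,t} is {-32*s*t/3 + t^5 - 16*t^2/3, s*t^2 + t^3/2, s^2 + 3*s*t/2 + t^2/2}; counting standard monomials gives mu = 7. Corank 2; j^3 = 2*(s + t)*(2*s + t)^2 has shape L^2 M (L != M), so D-series; mu = 7 gives D_7.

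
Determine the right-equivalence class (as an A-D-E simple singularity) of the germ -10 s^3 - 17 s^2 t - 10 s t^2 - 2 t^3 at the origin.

The Hessian of f at 0 has rank 0. Corank 2; j^3 = -(2*s + t)*(5*s^2 + 6*s*t + 2*t^2) splits into three distinct lines over C (the quadratic factor has nonzero discriminant), so D_4.

D_4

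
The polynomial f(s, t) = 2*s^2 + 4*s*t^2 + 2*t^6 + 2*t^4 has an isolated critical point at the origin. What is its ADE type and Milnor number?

Type A_5, Milnor number mu = 5.

The Hessian of f at 0 is [[4, 0], [0, 0]] with rank 1, so corank 1. A Groebner basis of the Jacobian ideal J(f) in C{s,t} is {s^3, s^2*t, s + t^2}; counting standard monomials gives mu = 5. Corank 1: A-series; mu = 5 gives A_5.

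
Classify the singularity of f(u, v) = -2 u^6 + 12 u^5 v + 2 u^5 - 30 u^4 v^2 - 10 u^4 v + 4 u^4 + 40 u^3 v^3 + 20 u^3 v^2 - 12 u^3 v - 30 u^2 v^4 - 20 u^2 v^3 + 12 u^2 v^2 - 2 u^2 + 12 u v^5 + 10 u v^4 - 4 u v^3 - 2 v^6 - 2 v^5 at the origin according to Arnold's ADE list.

A4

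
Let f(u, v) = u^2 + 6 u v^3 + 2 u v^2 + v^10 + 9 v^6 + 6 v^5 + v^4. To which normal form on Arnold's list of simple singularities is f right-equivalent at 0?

The Hessian of f at 0 has rank 1. Corank 1: A-series; mu = 9 gives A_9.

A9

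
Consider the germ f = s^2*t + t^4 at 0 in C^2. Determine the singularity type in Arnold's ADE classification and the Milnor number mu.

Type D_{5}, Milnor number mu = 5.

The Hessian of f at 0 is [[0, 0], [0, 0]] with rank 0, so corank 2. A Groebner basis of the Jacobian ideal J(f) in C{s,t} is {s^3, s^2/4 + t^3, s*t}; counting standard monomials gives mu = 5. Corank 2; j^3 = s^2*t has shape L^2 M (L != M), so D-series; mu = 5 gives D_5.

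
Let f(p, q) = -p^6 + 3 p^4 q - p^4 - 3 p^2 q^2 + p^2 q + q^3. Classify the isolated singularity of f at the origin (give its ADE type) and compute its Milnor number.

Type D_4, Milnor number mu = 4.

The Hessian of f at 0 has rank 0. Corank 2; j^3 = q*(p^2 + q^2) splits into three distinct lines over C (the quadratic factor has nonzero discriminant), so D_4.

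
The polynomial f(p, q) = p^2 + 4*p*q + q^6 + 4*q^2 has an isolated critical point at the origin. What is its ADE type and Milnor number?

The Hessian of f at 0 is [[2, 4], [4, 8]] with rank 1, so corank 1. A Groebner basis of the Jacobian ideal J(f) in C{p,q} is {q^5, p + 2*q}; counting standard monomials gives mu = 5. Corank 1: A-series; mu = 5 gives A_5.

Type A5, Milnor number mu = 5.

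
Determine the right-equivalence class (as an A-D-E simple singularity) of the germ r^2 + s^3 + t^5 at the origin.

The Hessian of f at 0 has rank 1. Corank 2; j^3 = s^3 is a perfect cube, so E-series; the 5-jet and mu = 8 give E_8.

E_8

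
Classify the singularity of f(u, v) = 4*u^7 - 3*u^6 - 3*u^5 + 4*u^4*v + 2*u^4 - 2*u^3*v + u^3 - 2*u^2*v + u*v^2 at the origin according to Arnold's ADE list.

D_{7}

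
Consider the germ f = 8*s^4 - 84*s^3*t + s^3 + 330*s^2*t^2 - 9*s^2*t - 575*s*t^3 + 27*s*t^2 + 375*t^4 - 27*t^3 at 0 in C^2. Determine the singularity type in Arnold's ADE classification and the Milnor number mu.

Type E_{7}, Milnor number mu = 7.

The Hessian of f at 0 has rank 0. Corank 2; j^3 = (s - 3*t)^3 is a perfect cube, so E-series; the 4-jet and mu = 7 give E_7.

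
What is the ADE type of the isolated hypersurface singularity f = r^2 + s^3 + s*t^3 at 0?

E_{7}

The Hessian of f at 0 has rank 1. Corank 2; j^3 = s^3 is a perfect cube, so E-series; the 4-jet and mu = 7 give E_7.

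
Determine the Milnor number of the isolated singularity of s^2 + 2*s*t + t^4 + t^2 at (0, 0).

3

The Hessian of f at 0 has rank 1. Corank 1: A-series; mu = 3 gives A_3.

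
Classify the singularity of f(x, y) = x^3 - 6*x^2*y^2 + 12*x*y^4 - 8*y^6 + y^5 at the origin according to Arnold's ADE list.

E_8

The Hessian of f at 0 is [[0, 0], [0, 0]] with rank 0, so corank 2. A Groebner basis of the Jacobian ideal J(f) in C{x,y} is {y^4, x^3, -x^2/4 + x*y^2}; counting standard monomials gives mu = 8. Corank 2; j^3 = x^3 is a perfect cube, so E-series; the 5-jet and mu = 8 give E_8.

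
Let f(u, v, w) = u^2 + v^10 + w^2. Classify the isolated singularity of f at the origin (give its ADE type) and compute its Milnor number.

The Hessian of f at 0 is [[2, 0, 0], [0, 0, 0], [0, 0, 2]] with rank 2, so corank 1. A Groebner basis of the Jacobian ideal J(f) in C{u,v,w} is {v^9, u, w}; counting standard monomials gives mu = 9. Corank 1: A-series; mu = 9 gives A_9.

Type A_{9}, Milnor number mu = 9.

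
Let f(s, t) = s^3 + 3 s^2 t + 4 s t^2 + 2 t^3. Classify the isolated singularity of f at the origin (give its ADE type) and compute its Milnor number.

Type D_{4}, Milnor number mu = 4.

The Hessian of f at 0 is [[0, 0], [0, 0]] with rank 0, so corank 2. A Groebner basis of the Jacobian ideal J(f) in C{s,t} is {t^3, s^2 - 2*t^2/3, s*t + t^2}; counting standard monomials gives mu = 4. Corank 2; j^3 = (s + t)*(s^2 + 2*s*t + 2*t^2) splits into three distinct lines over C (the quadratic factor has nonzero discriminant), so D_4.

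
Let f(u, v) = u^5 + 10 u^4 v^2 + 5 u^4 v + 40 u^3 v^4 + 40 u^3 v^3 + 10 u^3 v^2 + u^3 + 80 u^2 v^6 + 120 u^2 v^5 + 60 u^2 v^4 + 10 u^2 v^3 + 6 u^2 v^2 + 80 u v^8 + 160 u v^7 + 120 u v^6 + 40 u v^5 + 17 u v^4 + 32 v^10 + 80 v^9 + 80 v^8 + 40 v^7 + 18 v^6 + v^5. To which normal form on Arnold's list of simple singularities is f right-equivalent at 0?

E_{8}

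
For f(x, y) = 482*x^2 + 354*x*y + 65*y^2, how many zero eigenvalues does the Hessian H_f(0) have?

0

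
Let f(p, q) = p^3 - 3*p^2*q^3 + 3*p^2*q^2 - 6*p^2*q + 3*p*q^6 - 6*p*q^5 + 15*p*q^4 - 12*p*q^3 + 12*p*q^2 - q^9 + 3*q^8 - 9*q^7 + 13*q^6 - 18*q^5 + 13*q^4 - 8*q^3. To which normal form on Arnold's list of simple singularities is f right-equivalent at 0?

E_{6}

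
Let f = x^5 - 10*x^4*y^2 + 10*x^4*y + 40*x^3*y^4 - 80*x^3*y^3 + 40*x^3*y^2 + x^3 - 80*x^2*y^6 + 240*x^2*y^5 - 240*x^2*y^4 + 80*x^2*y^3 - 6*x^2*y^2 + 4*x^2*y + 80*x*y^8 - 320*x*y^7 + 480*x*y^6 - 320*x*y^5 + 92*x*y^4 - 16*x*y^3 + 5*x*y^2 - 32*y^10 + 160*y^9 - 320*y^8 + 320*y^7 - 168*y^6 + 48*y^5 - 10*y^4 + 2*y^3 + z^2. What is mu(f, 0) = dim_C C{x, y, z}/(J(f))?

6

The Hessian of f at 0 has rank 1. Corank 2; j^3 = (x + y)^2*(x + 2*y) has shape L^2 M (L != M), so D-series; mu = 6 gives D_6.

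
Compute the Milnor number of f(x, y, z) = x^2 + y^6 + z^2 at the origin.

5

The Hessian of f at 0 has rank 2. Corank 1: A-series; mu = 5 gives A_5.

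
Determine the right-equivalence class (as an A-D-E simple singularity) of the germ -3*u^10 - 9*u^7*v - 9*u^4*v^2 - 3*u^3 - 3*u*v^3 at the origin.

E7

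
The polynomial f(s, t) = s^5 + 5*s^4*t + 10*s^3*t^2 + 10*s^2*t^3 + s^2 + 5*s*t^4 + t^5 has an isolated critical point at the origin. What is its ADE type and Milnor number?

Type A_4, Milnor number mu = 4.

The Hessian of f at 0 is [[2, 0], [0, 0]] with rank 1, so corank 1. A Groebner basis of the Jacobian ideal J(f) in C{s,t} is {t^4, s}; counting standard monomials gives mu = 4. Corank 1: A-series; mu = 4 gives A_4.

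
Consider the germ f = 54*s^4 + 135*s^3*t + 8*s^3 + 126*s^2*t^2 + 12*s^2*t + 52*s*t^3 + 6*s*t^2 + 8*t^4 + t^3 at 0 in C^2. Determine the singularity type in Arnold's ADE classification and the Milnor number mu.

The Hessian of f at 0 has rank 0. Corank 2; j^3 = (2*s + t)^3 is a perfect cube, so E-series; the 4-jet and mu = 7 give E_7.

Type E_7, Milnor number mu = 7.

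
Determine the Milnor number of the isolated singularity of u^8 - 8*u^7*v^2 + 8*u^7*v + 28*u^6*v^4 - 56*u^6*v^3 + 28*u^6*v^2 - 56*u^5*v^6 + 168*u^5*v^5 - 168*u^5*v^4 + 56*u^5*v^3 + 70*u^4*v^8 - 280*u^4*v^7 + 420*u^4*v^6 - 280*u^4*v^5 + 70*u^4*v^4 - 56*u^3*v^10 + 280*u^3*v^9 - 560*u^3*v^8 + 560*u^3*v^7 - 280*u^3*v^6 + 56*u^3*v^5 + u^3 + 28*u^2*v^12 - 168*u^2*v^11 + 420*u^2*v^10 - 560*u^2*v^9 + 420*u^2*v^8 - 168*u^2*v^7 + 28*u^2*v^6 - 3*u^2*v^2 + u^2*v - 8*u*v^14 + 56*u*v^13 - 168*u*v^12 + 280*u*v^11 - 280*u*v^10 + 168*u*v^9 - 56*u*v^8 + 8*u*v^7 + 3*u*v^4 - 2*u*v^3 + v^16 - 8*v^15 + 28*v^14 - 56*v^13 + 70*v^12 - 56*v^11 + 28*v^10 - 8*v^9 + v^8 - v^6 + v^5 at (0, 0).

9

The Hessian of f at 0 is [[0, 0], [0, 0]] with rank 0, so corank 2. A Groebner basis of the Jacobian ideal J(f) in C{u,v} is {u^4, u^3*v - u*v/8 + v^3/8, -u^2 - u*v + v^4 + v^3, -u^2 + u*v^2 - u*v + v^3}; counting standard monomials gives mu = 9. Corank 2; j^3 = u^2*(u + v) has shape L^2 M (L != M), so D-series; mu = 9 gives D_9.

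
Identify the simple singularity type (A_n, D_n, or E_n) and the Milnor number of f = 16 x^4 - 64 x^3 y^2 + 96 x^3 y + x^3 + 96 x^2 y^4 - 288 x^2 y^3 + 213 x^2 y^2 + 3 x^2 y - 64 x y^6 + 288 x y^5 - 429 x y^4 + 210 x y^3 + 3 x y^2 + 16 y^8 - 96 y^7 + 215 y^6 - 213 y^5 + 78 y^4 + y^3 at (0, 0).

Type E_6, Milnor number mu = 6.

The Hessian of f at 0 has rank 0. Corank 2; j^3 = (x + y)^3 is a perfect cube, so E-series; the 4-jet and mu = 6 give E_6.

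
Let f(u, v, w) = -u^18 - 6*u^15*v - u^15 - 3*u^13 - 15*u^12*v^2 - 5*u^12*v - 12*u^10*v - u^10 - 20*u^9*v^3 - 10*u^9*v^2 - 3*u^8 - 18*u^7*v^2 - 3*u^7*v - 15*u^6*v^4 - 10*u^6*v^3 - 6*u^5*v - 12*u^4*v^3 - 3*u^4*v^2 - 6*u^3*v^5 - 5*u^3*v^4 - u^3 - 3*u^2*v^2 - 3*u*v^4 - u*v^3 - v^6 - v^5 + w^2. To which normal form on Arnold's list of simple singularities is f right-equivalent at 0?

The Hessian of f at 0 is [[0, 0, 0], [0, 0, 0], [0, 0, 2]] with rank 1, so corank 2. A Groebner basis of the Jacobian ideal J(f) in C{u,v,w} is {-u^2 + v^4 - v^3/3, u^3, u^2*v + u^2/3 + v^3/9, u^2 + u*v^2 + v^3/3, w}; counting standard monomials gives mu = 7. Corank 2; j^3 = -u^3 is a perfect cube, so E-series; the 4-jet and mu = 7 give E_7.

E_{7}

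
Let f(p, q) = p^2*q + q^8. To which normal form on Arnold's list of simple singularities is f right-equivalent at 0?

The Hessian of f at 0 is [[0, 0], [0, 0]] with rank 0, so corank 2. A Groebner basis of the Jacobian ideal J(f) in C{p,q} is {p^2/8 + q^7, p^3, p*q}; counting standard monomials gives mu = 9. Corank 2; j^3 = p^2*q has shape L^2 M (L != M), so D-series; mu = 9 gives D_9.

D_9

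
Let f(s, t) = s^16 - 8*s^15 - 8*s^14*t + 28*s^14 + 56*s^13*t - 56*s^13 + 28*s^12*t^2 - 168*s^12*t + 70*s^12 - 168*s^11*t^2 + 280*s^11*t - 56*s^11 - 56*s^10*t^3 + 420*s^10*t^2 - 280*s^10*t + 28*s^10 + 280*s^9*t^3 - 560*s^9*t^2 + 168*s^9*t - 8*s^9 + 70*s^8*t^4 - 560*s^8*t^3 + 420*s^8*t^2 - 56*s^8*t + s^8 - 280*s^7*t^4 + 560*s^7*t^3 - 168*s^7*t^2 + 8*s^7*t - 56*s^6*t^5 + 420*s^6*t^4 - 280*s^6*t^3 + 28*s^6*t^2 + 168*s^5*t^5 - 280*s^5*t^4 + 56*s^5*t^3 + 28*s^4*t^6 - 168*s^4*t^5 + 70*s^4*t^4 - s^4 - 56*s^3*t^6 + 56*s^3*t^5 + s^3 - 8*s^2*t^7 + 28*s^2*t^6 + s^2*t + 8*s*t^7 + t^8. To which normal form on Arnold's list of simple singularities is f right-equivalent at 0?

D_{9}

The Hessian of f at 0 has rank 0. Corank 2; j^3 = s^2*(s + t) has shape L^2 M (L != M), so D-series; mu = 9 gives D_9.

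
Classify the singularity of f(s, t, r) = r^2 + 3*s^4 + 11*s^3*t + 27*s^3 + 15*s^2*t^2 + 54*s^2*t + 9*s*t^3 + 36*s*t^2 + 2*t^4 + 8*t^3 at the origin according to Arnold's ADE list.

E_{7}

The Hessian of f at 0 has rank 1. Corank 2; j^3 = (3*s + 2*t)^3 is a perfect cube, so E-series; the 4-jet and mu = 7 give E_7.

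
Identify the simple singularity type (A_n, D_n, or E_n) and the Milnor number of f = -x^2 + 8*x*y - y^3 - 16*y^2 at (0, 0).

The Hessian of f at 0 has rank 1. Corank 1: A-series; mu = 2 gives A_2.

Type A2, Milnor number mu = 2.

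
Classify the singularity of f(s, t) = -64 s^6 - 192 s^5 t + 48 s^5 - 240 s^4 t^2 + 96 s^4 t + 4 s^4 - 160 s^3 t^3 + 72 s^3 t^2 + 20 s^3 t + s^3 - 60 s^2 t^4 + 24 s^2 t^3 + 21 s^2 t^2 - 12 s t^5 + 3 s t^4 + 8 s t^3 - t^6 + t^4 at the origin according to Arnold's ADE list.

E_6

The Hessian of f at 0 has rank 0. Corank 2; j^3 = s^3 is a perfect cube, so E-series; the 4-jet and mu = 6 give E_6.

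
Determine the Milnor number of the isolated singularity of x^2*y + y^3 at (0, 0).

4

The Hessian of f at 0 has rank 0. Corank 2; j^3 = y*(x^2 + y^2) splits into three distinct lines over C (the quadratic factor has nonzero discriminant), so D_4.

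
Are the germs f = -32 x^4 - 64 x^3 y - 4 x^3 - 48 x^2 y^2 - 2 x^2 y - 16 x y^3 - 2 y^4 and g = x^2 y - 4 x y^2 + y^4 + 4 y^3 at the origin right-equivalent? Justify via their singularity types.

Yes.

The Hessian of f at 0 has rank 0. Corank 2; j^3 = -2*x^2*(2*x + y) has shape L^2 M (L != M), so D-series; mu = 5 gives D_5. The Hessian of g at 0 has rank 0. Corank 2; j^3 = y*(x - 2*y)^2 has shape L^2 M (L != M), so D-series; mu = 5 gives D_5. Both have type D_5, hence right-equivalent.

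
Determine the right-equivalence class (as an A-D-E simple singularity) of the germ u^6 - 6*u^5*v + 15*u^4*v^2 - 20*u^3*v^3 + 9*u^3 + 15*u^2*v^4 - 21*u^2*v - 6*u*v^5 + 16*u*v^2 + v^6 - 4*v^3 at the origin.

The Hessian of f at 0 has rank 0. Corank 2; j^3 = (u - v)*(3*u - 2*v)^2 has shape L^2 M (L != M), so D-series; mu = 7 gives D_7.

D_7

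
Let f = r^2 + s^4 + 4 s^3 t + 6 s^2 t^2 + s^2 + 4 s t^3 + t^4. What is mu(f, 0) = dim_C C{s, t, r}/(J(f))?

The Hessian of f at 0 has rank 2. Corank 1: A-series; mu = 3 gives A_3.

3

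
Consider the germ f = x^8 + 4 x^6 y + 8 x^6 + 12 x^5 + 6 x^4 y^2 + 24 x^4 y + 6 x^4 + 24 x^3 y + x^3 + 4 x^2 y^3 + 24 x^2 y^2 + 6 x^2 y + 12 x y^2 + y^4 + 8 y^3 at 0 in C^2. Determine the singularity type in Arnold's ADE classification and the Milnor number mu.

Type E_{6}, Milnor number mu = 6.

The Hessian of f at 0 has rank 0. Corank 2; j^3 = (x + 2*y)^3 is a perfect cube, so E-series; the 4-jet and mu = 6 give E_6.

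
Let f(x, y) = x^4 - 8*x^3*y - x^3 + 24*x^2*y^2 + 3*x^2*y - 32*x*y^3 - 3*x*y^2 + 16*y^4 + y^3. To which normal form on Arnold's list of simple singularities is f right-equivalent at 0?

E_6

The Hessian of f at 0 is [[0, 0], [0, 0]] with rank 0, so corank 2. A Groebner basis of the Jacobian ideal J(f) in C{x,y} is {y^4, x*y^2 - 4*y^3/3, x^2 - 2*x*y + y^2}; counting standard monomials gives mu = 6. Corank 2; j^3 = -(x - y)^3 is a perfect cube, so E-series; the 4-jet and mu = 6 give E_6.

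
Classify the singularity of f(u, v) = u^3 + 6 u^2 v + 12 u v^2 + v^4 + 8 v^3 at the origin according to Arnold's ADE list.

E_{6}

The Hessian of f at 0 is [[0, 0], [0, 0]] with rank 0, so corank 2. A Groebner basis of the Jacobian ideal J(f) in C{u,v} is {v^3, u^2 + 4*u*v + 4*v^2}; counting standard monomials gives mu = 6. Corank 2; j^3 = (u + 2*v)^3 is a perfect cube, so E-series; the 4-jet and mu = 6 give E_6.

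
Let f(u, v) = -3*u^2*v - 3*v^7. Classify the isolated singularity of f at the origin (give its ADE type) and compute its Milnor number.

Type D8, Milnor number mu = 8.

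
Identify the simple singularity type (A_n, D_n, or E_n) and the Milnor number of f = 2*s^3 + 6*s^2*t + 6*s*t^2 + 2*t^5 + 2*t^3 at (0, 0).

Type E_{8}, Milnor number mu = 8.

The Hessian of f at 0 has rank 0. Corank 2; j^3 = 2*(s + t)^3 is a perfect cube, so E-series; the 5-jet and mu = 8 give E_8.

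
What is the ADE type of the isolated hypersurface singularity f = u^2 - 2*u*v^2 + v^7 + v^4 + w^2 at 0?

A_6

The Hessian of f at 0 is [[2, 0, 0], [0, 0, 0], [0, 0, 2]] with rank 2, so corank 1. A Groebner basis of the Jacobian ideal J(f) in C{u,v,w} is {u^3, -u + v^2, w}; counting standard monomials gives mu = 6. Corank 1: A-series; mu = 6 gives A_6.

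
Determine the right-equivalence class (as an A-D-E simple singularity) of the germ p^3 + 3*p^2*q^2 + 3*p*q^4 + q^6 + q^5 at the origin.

The Hessian of f at 0 is [[0, 0], [0, 0]] with rank 0, so corank 2. A Groebner basis of the Jacobian ideal J(f) in C{p,q} is {q^4, p^3, p^2/2 + p*q^2}; counting standard monomials gives mu = 8. Corank 2; j^3 = p^3 is a perfect cube, so E-series; the 5-jet and mu = 8 give E_8.

E_{8}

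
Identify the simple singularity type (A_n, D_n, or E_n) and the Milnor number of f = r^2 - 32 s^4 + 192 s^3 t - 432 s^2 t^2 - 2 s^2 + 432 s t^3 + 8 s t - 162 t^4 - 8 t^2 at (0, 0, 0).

Type A_3, Milnor number mu = 3.

The Hessian of f at 0 is [[-4, 8, 0], [8, -16, 0], [0, 0, 2]] with rank 2, so corank 1. A Groebner basis of the Jacobian ideal J(f) in C{s,t,r} is {t^3, s - 2*t, r}; counting standard monomials gives mu = 3. Corank 1: A-series; mu = 3 gives A_3.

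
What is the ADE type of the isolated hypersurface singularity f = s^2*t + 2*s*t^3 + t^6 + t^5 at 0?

D_{7}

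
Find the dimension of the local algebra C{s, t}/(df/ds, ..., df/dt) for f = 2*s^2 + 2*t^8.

The Hessian of f at 0 is [[4, 0], [0, 0]] with rank 1, so corank 1. A Groebner basis of the Jacobian ideal J(f) in C{s,t} is {t^7, s}; counting standard monomials gives mu = 7. Corank 1: A-series; mu = 7 gives A_7.

7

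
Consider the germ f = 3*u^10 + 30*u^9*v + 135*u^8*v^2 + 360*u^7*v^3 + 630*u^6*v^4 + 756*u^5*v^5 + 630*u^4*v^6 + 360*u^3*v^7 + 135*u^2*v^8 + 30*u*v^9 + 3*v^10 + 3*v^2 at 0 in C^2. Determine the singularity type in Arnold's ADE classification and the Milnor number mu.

Type A9, Milnor number mu = 9.

The Hessian of f at 0 is [[0, 0], [0, 6]] with rank 1, so corank 1. A Groebner basis of the Jacobian ideal J(f) in C{u,v} is {u^9, v}; counting standard monomials gives mu = 9. Corank 1: A-series; mu = 9 gives A_9.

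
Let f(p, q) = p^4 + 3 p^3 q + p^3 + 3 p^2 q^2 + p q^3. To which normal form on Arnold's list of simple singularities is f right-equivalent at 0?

E7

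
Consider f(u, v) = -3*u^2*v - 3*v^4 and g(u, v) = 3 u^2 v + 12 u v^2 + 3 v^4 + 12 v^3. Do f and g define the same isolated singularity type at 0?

The Hessian of f at 0 has rank 0. Corank 2; j^3 = -3*u^2*v has shape L^2 M (L != M), so D-series; mu = 5 gives D_5. The Hessian of g at 0 has rank 0. Corank 2; j^3 = 3*v*(u + 2*v)^2 has shape L^2 M (L != M), so D-series; mu = 5 gives D_5. Both have type D_5, hence right-equivalent.

Yes.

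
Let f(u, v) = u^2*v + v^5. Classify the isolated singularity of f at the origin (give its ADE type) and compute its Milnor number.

Type D_6, Milnor number mu = 6.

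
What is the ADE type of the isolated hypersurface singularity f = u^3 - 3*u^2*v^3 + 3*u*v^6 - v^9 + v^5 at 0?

E_{8}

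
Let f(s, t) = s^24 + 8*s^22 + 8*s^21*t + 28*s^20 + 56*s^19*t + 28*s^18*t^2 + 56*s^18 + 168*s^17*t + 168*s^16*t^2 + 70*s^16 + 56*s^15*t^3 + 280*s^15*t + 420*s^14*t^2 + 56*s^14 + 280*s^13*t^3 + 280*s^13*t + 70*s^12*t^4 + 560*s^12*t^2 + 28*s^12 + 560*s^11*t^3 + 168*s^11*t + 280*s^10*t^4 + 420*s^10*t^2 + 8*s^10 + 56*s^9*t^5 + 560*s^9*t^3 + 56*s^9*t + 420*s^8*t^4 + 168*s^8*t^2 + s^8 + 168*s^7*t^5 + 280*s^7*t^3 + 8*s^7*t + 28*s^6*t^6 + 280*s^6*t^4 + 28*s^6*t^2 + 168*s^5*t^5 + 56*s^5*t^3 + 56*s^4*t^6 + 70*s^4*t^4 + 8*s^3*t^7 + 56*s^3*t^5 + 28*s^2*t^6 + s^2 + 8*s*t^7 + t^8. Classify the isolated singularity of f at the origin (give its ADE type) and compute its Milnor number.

Type A7, Milnor number mu = 7.

The Hessian of f at 0 is [[2, 0], [0, 0]] with rank 1, so corank 1. A Groebner basis of the Jacobian ideal J(f) in C{s,t} is {t^7, s}; counting standard monomials gives mu = 7. Corank 1: A-series; mu = 7 gives A_7.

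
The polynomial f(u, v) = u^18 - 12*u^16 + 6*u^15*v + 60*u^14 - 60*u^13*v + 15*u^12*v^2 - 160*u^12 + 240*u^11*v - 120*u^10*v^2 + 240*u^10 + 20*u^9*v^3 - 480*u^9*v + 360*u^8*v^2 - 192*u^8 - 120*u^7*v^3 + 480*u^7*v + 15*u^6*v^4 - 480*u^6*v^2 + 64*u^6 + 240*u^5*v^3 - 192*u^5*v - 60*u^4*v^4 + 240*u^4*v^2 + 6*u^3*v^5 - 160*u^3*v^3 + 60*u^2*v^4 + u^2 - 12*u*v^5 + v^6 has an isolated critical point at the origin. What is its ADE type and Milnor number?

Type A_5, Milnor number mu = 5.

The Hessian of f at 0 has rank 1. Corank 1: A-series; mu = 5 gives A_5.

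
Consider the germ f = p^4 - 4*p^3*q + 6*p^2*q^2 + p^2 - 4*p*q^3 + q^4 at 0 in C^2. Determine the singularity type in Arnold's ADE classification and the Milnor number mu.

Type A3, Milnor number mu = 3.

The Hessian of f at 0 is [[2, 0], [0, 0]] with rank 1, so corank 1. A Groebner basis of the Jacobian ideal J(f) in C{p,q} is {q^3, p}; counting standard monomials gives mu = 3. Corank 1: A-series; mu = 3 gives A_3.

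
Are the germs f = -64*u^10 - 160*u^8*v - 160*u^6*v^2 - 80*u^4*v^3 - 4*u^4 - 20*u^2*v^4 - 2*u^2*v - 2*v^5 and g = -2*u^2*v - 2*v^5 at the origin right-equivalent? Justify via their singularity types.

Yes.

The Hessian of f at 0 has rank 0. Corank 2; j^3 = -2*u^2*v has shape L^2 M (L != M), so D-series; mu = 6 gives D_6. The Hessian of g at 0 has rank 0. Corank 2; j^3 = -2*u^2*v has shape L^2 M (L != M), so D-series; mu = 6 gives D_6. Both have type D_6, hence right-equivalent.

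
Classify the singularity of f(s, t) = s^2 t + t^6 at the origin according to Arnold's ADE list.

The Hessian of f at 0 is [[0, 0], [0, 0]] with rank 0, so corank 2. A Groebner basis of the Jacobian ideal J(f) in C{s,t} is {s^2/6 + t^5, s^3, s*t}; counting standard monomials gives mu = 7. Corank 2; j^3 = s^2*t has shape L^2 M (L != M), so D-series; mu = 7 gives D_7.

D7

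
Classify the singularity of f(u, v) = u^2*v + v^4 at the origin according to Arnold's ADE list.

The Hessian of f at 0 has rank 0. Corank 2; j^3 = u^2*v has shape L^2 M (L != M), so D-series; mu = 5 gives D_5.

D_5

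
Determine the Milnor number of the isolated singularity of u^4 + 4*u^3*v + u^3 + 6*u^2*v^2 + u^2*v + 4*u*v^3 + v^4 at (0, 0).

The Hessian of f at 0 is [[0, 0], [0, 0]] with rank 0, so corank 2. A Groebner basis of the Jacobian ideal J(f) in C{u,v} is {u*v^2, -u*v/4 + v^3, u^2 + u*v}; counting standard monomials gives mu = 5. Corank 2; j^3 = u^2*(u + v) has shape L^2 M (L != M), so D-series; mu = 5 gives D_5.

5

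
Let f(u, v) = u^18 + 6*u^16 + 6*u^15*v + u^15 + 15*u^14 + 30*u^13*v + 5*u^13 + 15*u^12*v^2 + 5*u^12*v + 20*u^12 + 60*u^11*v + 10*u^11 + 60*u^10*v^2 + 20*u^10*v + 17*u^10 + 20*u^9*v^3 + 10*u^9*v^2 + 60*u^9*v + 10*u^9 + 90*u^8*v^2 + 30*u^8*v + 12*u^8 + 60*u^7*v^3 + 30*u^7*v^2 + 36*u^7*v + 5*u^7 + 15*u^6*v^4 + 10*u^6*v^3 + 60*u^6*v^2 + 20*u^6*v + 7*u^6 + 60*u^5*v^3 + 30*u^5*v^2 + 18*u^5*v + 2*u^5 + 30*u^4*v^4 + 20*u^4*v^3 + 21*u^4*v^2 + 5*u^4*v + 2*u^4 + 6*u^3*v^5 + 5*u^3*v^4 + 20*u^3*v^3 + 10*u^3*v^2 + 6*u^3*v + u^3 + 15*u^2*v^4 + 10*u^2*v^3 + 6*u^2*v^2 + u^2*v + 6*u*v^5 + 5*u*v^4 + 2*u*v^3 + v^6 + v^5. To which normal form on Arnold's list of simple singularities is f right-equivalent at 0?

The Hessian of f at 0 has rank 0. Corank 2; j^3 = u^2*(u + v) has shape L^2 M (L != M), so D-series; mu = 7 gives D_7.

D_7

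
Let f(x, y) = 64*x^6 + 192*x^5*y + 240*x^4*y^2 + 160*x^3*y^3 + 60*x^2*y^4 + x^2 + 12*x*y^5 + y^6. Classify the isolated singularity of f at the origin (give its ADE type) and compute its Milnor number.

Type A_{5}, Milnor number mu = 5.

The Hessian of f at 0 has rank 1. Corank 1: A-series; mu = 5 gives A_5.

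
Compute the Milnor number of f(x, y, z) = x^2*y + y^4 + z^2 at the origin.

The Hessian of f at 0 is [[0, 0, 0], [0, 0, 0], [0, 0, 2]] with rank 1, so corank 2. A Groebner basis of the Jacobian ideal J(f) in C{x,y,z} is {x^3, x^2/4 + y^3, x*y, z}; counting standard monomials gives mu = 5. Corank 2; j^3 = x^2*y has shape L^2 M (L != M), so D-series; mu = 5 gives D_5.

5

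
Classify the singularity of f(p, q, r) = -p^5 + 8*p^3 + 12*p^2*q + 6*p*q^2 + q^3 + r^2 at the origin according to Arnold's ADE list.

E8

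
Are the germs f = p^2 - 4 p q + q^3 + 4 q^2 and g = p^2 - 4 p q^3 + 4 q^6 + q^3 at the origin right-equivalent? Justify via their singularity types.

The Hessian of f at 0 has rank 1. Corank 1: A-series; mu = 2 gives A_2. The Hessian of g at 0 has rank 1. Corank 1: A-series; mu = 2 gives A_2. Both have type A_2, hence right-equivalent.

Yes.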